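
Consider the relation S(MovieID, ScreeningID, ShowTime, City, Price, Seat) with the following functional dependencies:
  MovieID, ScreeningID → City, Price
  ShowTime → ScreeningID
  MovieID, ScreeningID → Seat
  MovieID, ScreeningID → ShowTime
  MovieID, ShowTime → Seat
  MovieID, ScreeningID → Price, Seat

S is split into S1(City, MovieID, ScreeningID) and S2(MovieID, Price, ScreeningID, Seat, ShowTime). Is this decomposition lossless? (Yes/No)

S1 ∩ S2 = {MovieID, ScreeningID}; its closure under F is {City, MovieID, Price, ScreeningID, Seat, ShowTime}.
S1 is contained in that closure, so S1 ∩ S2 → S1 holds and the join is lossless.

Yes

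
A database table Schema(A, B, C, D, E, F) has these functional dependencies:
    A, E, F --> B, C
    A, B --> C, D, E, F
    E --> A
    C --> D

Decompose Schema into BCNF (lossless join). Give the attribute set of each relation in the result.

Candidate keys of the original relation: {A, B}, {B, E}, {E, F}.
{A, B, C, D, E, F}: {E} determines {A, E} here but is not a superkey — split on E --> A, giving {A, E} and {B, C, D, E, F}.
{A, E}: every determinant is a superkey — BCNF.
{B, C, D, E, F}: {C} determines {C, D} here but is not a superkey — split on C --> D, giving {C, D} and {B, C, E, F}.
{C, D}: every determinant is a superkey — BCNF.
{B, C, E, F}: every determinant is a superkey — BCNF.

{A, E}; {B, C, E, F}; {C, D}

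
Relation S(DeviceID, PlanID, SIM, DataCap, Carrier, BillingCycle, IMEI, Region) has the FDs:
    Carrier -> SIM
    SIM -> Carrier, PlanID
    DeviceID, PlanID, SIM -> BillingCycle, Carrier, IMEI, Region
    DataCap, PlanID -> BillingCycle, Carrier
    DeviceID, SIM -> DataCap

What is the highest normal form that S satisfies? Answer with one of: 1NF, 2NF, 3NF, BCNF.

Candidate keys: {Carrier, DeviceID}, {DataCap, DeviceID, PlanID}, {DeviceID, SIM}. Prime attributes: {Carrier, DataCap, DeviceID, PlanID, SIM}.
For Carrier -> SIM we have {Carrier}⁺ = {Carrier, PlanID, SIM}; {Carrier} is not a superkey, so BCNF fails.
DataCap, PlanID -> BillingCycle, Carrier determines the non-prime attribute {BillingCycle} from a non-superkey — 3NF is violated.
Since {DataCap, PlanID} ⊂ {DataCap, DeviceID, PlanID} and {DataCap, PlanID}⁺ ⊇ {BillingCycle} with {BillingCycle} non-prime, there is a partial dependency; 2NF fails.

1NF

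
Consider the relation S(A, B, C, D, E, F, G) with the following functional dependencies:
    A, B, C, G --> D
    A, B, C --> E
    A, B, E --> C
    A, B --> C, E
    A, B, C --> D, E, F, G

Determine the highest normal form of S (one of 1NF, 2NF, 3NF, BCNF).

Candidate key: {A, B}. Prime attributes: {A, B}.
The left-hand side of every FD is a superkey, so BCNF is satisfied.

BCNF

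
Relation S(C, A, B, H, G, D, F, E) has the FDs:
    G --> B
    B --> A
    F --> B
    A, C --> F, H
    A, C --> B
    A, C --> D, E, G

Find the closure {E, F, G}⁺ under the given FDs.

{A, B, E, F, G}

Start with {E, F, G}.
G --> B applies; add {B} → now {B, E, F, G}.
B --> A applies; add {A} → now {A, B, E, F, G}.
No further FD applies.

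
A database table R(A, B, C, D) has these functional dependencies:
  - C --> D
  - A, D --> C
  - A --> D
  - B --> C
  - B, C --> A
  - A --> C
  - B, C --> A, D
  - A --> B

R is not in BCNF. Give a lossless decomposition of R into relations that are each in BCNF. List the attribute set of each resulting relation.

Candidate keys of the original relation: {A}, {B}.
{A, B, C, D}: {C} determines {C, D} here but is not a superkey — split on C --> D, giving {C, D} and {A, B, C}.
{C, D} is in BCNF.
{A, B, C} is in BCNF.

{A, B, C}; {C, D}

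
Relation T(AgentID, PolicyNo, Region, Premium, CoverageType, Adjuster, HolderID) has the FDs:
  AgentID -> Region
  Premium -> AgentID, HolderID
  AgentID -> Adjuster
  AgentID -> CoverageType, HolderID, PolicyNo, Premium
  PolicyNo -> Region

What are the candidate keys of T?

{AgentID}⁺ = {Adjuster, AgentID, CoverageType, HolderID, PolicyNo, Premium, Region} — all of the relation — so {AgentID} is a candidate key.
{Premium}⁺ = {Adjuster, AgentID, CoverageType, HolderID, PolicyNo, Premium, Region} — all of the relation — so {Premium} is a candidate key.
Any other superkey properly contains one of these, so there are no further candidate keys.

{AgentID}, {Premium}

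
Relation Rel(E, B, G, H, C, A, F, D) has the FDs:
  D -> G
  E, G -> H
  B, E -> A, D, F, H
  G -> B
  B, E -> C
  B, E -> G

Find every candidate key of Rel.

{B, E}, {D, E}, {E, G}

No FD produces {E}, so it must be in every candidate key.
Closure of {B, E} is {A, B, C, D, E, F, G, H}, the whole schema; {B, E} is a candidate key.
Closure of {D, E} is {A, B, C, D, E, F, G, H}, the whole schema; {D, E} is a candidate key.
Closure of {E, G} is {A, B, C, D, E, F, G, H}, the whole schema; {E, G} is a candidate key.
No proper subset of any of these is a key, and no other minimal superkey exists.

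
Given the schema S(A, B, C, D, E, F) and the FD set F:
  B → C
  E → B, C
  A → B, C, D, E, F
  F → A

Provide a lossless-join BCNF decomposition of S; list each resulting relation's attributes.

{A, D, E, F}; {B, C}; {B, E}

Candidate keys of the original relation: {A}, {F}.
{A, B, C, D, E, F}: {B} determines {B, C} here but is not a superkey — split on B → C, giving {B, C} and {A, B, D, E, F}.
{B, C} has no BCNF violation.
{A, B, D, E, F}: {E} determines {B, E} here but is not a superkey — split on E → B, giving {B, E} and {A, D, E, F}.
{B, E} has no BCNF violation.
{A, D, E, F} has no BCNF violation.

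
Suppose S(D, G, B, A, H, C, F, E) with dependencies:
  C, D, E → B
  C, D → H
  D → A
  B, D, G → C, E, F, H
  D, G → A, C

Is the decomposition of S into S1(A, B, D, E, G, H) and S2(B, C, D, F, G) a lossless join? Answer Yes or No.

Yes

Common attributes: {B, D, G}; their closure is {A, B, C, D, E, F, G, H}.
This includes all of S1, so the common attributes are a superkey of S1 — the join is lossless.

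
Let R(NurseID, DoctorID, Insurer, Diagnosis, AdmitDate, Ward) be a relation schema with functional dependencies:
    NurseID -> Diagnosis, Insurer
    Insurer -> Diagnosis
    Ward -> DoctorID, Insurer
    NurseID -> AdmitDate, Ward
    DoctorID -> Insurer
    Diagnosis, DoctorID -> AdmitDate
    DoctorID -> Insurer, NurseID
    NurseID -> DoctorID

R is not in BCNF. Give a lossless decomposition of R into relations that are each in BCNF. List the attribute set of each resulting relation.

{AdmitDate, DoctorID, Insurer, NurseID, Ward}; {Diagnosis, Insurer}

Candidate keys of the original relation: {DoctorID}, {NurseID}, {Ward}.
Within {AdmitDate, Diagnosis, DoctorID, Insurer, NurseID, Ward}: {Insurer}⁺ ∩ {AdmitDate, Diagnosis, DoctorID, Insurer, NurseID, Ward} = {Diagnosis, Insurer}, not the whole set, so Insurer -> Diagnosis violates BCNF; decompose into {Diagnosis, Insurer} and {AdmitDate, DoctorID, Insurer, NurseID, Ward}.
{Diagnosis, Insurer} has no BCNF violation.
{AdmitDate, DoctorID, Insurer, NurseID, Ward} has no BCNF violation.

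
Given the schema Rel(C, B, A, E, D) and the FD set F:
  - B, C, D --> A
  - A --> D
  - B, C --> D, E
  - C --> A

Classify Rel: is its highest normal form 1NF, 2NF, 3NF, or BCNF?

Candidate key: {B, C}. Prime attributes: {B, C}.
For A --> D we have {A}⁺ = {A, D}; {A} is not a superkey, so BCNF fails.
A --> D determines the non-prime attribute {D} from a non-superkey — 3NF is violated.
The proper key subset {C} of {B, C} determines non-prime {A, D}, so the relation is not even in 2NF.

1NF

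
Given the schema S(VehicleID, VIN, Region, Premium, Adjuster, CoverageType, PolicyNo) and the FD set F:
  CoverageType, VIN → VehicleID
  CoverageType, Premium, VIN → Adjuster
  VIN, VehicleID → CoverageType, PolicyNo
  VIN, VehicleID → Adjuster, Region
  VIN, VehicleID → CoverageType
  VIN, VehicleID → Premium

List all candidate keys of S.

{CoverageType, VIN}, {VIN, VehicleID}

No FD produces {VIN}, so it must be in every candidate key.
{CoverageType, VIN}⁺ = {Adjuster, CoverageType, PolicyNo, Premium, Region, VIN, VehicleID} — all of the relation — so {CoverageType, VIN} is a candidate key.
{VIN, VehicleID}⁺ = {Adjuster, CoverageType, PolicyNo, Premium, Region, VIN, VehicleID} — all of the relation — so {VIN, VehicleID} is a candidate key.
No proper subset of any of these is a key, and no other minimal superkey exists.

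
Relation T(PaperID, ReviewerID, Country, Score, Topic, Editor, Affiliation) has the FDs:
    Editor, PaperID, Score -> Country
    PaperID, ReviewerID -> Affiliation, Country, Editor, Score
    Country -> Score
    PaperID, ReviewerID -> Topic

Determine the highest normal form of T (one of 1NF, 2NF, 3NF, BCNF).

Candidate key: {PaperID, ReviewerID}. Prime attributes: {PaperID, ReviewerID}.
For Editor, PaperID, Score -> Country we have {Editor, PaperID, Score}⁺ = {Country, Editor, PaperID, Score}; {Editor, PaperID, Score} is not a superkey, so BCNF fails.
Editor, PaperID, Score -> Country determines the non-prime attribute {Country} from a non-superkey — 3NF is violated.
No proper subset of a key has a non-prime attribute in its closure, so there is no partial dependency; 2NF holds.

2NF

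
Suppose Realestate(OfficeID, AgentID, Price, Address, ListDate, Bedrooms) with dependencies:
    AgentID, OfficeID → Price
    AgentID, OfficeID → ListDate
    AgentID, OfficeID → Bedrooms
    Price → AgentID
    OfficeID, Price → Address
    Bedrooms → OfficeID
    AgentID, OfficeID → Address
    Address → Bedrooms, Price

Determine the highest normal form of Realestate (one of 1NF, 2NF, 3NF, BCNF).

3NF

Candidate keys: {Address}, {AgentID, Bedrooms}, {AgentID, OfficeID}, {Bedrooms, Price}, {OfficeID, Price}. Prime attributes: {Address, AgentID, Bedrooms, OfficeID, Price}.
Price → AgentID: {Price}⁺ = {AgentID, Price}, which is not all of the attributes, so the left side is not a superkey — BCNF is violated.
But every attribute on its right side ({AgentID}) is prime, and the same holds for every other non-superkey FD, so 3NF still holds.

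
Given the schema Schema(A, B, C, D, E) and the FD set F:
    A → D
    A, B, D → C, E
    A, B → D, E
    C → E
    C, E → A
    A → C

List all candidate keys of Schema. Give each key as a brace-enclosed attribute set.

Attributes never on any right-hand side: {B} — every candidate key must contain it.
{A, B}⁺ = {A, B, C, D, E}, which is every attribute, so {A, B} is a candidate key.
{B, C}⁺ = {A, B, C, D, E}, which is every attribute, so {B, C} is a candidate key.
Any other superkey properly contains one of these, so there are no further candidate keys.

{A, B}, {B, C}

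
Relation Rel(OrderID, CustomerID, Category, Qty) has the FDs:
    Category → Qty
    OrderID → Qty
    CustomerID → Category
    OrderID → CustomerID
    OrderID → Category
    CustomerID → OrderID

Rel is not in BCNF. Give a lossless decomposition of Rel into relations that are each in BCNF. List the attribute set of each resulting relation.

{Category, CustomerID, OrderID}; {Category, Qty}

Candidate keys of the original relation: {CustomerID}, {OrderID}.
Within {Category, CustomerID, OrderID, Qty}: {Category}⁺ ∩ {Category, CustomerID, OrderID, Qty} = {Category, Qty}, not the whole set, so Category → Qty violates BCNF; decompose into {Category, Qty} and {Category, CustomerID, OrderID}.
{Category, Qty} is in BCNF.
{Category, CustomerID, OrderID} is in BCNF.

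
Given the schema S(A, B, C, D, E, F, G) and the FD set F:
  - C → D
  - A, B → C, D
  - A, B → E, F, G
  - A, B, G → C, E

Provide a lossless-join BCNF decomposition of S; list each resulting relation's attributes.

Candidate key of the original relation: {A, B}.
In {A, B, C, D, E, F, G}, {C} is not a superkey ({C}⁺ restricted to this set is {C, D}), so split on C → D into {C, D} and {A, B, C, E, F, G}.
{C, D} has no BCNF violation.
{A, B, C, E, F, G} has no BCNF violation.

{A, B, C, E, F, G}; {C, D}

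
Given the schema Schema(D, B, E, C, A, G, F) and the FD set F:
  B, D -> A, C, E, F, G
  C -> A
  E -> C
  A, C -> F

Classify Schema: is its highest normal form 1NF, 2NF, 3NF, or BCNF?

Candidate key: {B, D}. Prime attributes: {B, D}.
C -> A breaks BCNF: {C}⁺ = {A, C, F}, so {C} is not a superkey.
Because {A} is non-prime and the left side of C -> A is not a superkey, the relation is not in 3NF.
No non-prime attribute depends on a proper subset of any candidate key, so 2NF holds.

2NF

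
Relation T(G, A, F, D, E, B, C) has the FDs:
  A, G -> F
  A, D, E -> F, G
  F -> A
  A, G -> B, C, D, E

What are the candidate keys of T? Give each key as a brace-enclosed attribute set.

{A, D, E}, {A, G}, {D, E, F}, {F, G}

{A, G} is a candidate key since {A, G}⁺ = {A, B, C, D, E, F, G} covers every attribute.
{F, G} is a candidate key since {F, G}⁺ = {A, B, C, D, E, F, G} covers every attribute.
{A, D, E} is a candidate key since {A, D, E}⁺ = {A, B, C, D, E, F, G} covers every attribute.
{D, E, F} is a candidate key since {D, E, F}⁺ = {A, B, C, D, E, F, G} covers every attribute.
Any other superkey properly contains one of these, so there are no further candidate keys.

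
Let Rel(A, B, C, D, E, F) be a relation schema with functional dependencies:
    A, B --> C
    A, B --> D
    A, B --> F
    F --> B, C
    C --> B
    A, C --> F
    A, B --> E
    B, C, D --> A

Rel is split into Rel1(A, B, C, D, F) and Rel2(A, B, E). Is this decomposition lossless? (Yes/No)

Yes

Rel1 ∩ Rel2 = {A, B}; its closure under F is {A, B, C, D, E, F}.
Since Rel1 ⊆ {A, B, C, D, E, F}, the intersection is a superkey of Rel1; the decomposition is lossless.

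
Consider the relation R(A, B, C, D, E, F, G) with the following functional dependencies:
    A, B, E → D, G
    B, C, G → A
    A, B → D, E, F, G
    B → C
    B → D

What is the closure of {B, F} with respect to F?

Start with {B, F}.
B → C applies; add {C} → now {B, C, F}.
B → D applies; add {D} → now {B, C, D, F}.
No further FD applies.

{B, C, D, F}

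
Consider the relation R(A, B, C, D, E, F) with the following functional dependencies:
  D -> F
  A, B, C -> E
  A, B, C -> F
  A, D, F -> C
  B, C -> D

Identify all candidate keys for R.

{A, B} never appear on the right of any FD, so every key must include all of them.
Closure of {A, B, C} is {A, B, C, D, E, F}, the whole schema; {A, B, C} is a candidate key.
Closure of {A, B, D} is {A, B, C, D, E, F}, the whole schema; {A, B, D} is a candidate key.
These are minimal and exhaustive — every other superkey contains one of them.

{A, B, C}, {A, B, D}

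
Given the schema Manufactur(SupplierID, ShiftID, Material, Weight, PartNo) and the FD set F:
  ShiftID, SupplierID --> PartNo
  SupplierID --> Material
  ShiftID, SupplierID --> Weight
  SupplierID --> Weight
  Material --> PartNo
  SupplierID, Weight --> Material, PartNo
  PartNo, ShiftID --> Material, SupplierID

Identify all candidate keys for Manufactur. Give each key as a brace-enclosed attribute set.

{Material, ShiftID}, {PartNo, ShiftID}, {ShiftID, SupplierID}

No FD produces {ShiftID}, so it must be in every candidate key.
{Material, ShiftID}⁺ = {Material, PartNo, ShiftID, SupplierID, Weight}, which is every attribute, so {Material, ShiftID} is a candidate key.
{PartNo, ShiftID}⁺ = {Material, PartNo, ShiftID, SupplierID, Weight}, which is every attribute, so {PartNo, ShiftID} is a candidate key.
{ShiftID, SupplierID}⁺ = {Material, PartNo, ShiftID, SupplierID, Weight}, which is every attribute, so {ShiftID, SupplierID} is a candidate key.
These are minimal and exhaustive — every other superkey contains one of them.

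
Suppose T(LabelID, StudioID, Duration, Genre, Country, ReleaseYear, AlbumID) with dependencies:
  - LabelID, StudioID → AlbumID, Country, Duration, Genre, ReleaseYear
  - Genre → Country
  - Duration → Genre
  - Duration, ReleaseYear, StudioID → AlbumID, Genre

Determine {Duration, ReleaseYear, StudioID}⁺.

Start with {Duration, ReleaseYear, StudioID}.
Duration → Genre applies; add {Genre} → now {Duration, Genre, ReleaseYear, StudioID}.
Duration, ReleaseYear, StudioID → AlbumID, Genre applies; add {AlbumID} → now {AlbumID, Duration, Genre, ReleaseYear, StudioID}.
Genre → Country applies; add {Country} → now {AlbumID, Country, Duration, Genre, ReleaseYear, StudioID}.
No further FD applies.

{AlbumID, Country, Duration, Genre, ReleaseYear, StudioID}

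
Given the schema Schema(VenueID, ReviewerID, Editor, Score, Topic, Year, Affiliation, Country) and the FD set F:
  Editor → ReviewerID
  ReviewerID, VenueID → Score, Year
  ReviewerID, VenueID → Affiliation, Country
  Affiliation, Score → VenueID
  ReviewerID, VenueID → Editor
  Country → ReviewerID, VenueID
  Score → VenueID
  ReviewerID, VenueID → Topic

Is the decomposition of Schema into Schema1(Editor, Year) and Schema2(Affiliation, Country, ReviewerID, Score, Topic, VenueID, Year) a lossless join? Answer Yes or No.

Schema1 ∩ Schema2 = {Year}; its closure under F is {Year}.
The closure covers neither Schema1 nor Schema2 entirely; the join is not lossless.

No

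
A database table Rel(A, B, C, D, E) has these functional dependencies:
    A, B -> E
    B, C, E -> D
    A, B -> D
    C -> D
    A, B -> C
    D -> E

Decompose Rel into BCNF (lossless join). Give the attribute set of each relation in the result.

Candidate key of the original relation: {A, B}.
In {A, B, C, D, E}, {B, C, E} is not a superkey ({B, C, E}⁺ restricted to this set is {B, C, D, E}), so split on B, C, E -> D into {B, C, D, E} and {A, B, C, E}.
In {B, C, D, E}, {C} is not a superkey ({C}⁺ restricted to this set is {C, D, E}), so split on C -> D, E into {C, D, E} and {B, C}.
In {C, D, E}, {D} is not a superkey ({D}⁺ restricted to this set is {D, E}), so split on D -> E into {D, E} and {C, D}.
{D, E} is in BCNF.
{C, D} is in BCNF.
{B, C} is in BCNF.
In {A, B, C, E}, {C} is not a superkey ({C}⁺ restricted to this set is {C, E}), so split on C -> E into {C, E} and {A, B, C}.
{C, E} is in BCNF.
{A, B, C} is in BCNF.

{A, B, C}; {C, D}; {C, E}; {D, E}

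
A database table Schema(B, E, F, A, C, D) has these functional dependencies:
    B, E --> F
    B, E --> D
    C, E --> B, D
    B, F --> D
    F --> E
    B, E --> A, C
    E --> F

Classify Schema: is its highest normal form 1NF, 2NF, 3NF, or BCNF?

3NF

Candidate keys: {B, E}, {B, F}, {C, E}, {C, F}. Prime attributes: {B, C, E, F}.
F --> E: {F}⁺ = {E, F}, which is not all of the attributes, so the left side is not a superkey — BCNF is violated.
Since {E} ⊆ prime attributes and every other non-superkey FD also has a prime right side, the schema is in 3NF.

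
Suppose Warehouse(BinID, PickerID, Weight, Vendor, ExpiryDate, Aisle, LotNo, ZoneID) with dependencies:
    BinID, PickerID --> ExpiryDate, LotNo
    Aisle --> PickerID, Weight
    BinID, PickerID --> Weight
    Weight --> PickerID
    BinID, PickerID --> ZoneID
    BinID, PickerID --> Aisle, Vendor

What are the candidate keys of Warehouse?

Attributes never on any right-hand side: {BinID} — every candidate key must contain it.
Closure of {Aisle, BinID} is {Aisle, BinID, ExpiryDate, LotNo, PickerID, Vendor, Weight, ZoneID}, the whole schema; {Aisle, BinID} is a candidate key.
Closure of {BinID, PickerID} is {Aisle, BinID, ExpiryDate, LotNo, PickerID, Vendor, Weight, ZoneID}, the whole schema; {BinID, PickerID} is a candidate key.
Closure of {BinID, Weight} is {Aisle, BinID, ExpiryDate, LotNo, PickerID, Vendor, Weight, ZoneID}, the whole schema; {BinID, Weight} is a candidate key.
Any other superkey properly contains one of these, so there are no further candidate keys.

{Aisle, BinID}, {BinID, PickerID}, {BinID, Weight}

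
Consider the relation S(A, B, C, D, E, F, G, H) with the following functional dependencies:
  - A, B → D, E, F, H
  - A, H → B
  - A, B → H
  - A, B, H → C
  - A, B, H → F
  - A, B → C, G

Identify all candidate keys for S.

No FD produces {A}, so it must be in every candidate key.
{A, B} is a candidate key since {A, B}⁺ = {A, B, C, D, E, F, G, H} covers every attribute.
{A, H} is a candidate key since {A, H}⁺ = {A, B, C, D, E, F, G, H} covers every attribute.
Any other superkey properly contains one of these, so there are no further candidate keys.

{A, B}, {A, H}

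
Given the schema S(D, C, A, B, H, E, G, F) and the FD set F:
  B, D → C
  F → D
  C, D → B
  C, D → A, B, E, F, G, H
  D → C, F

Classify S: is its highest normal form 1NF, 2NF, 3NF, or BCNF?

BCNF

Candidate keys: {D}, {F}. Prime attributes: {D, F}.
Each dependency's left side is a superkey — BCNF holds.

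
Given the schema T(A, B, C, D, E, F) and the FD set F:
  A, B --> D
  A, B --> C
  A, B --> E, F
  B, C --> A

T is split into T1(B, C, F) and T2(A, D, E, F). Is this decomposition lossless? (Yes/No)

No

Common attributes: {F}; their closure is {F}.
T1 ⊄ {F} and T2 ⊄ {F}, so the split is lossy.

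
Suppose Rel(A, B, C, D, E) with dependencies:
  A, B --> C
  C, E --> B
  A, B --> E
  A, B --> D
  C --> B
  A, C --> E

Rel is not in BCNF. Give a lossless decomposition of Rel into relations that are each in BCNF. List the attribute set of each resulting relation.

{A, C, D, E}; {B, C}

Candidate keys of the original relation: {A, B}, {A, C}.
Within {A, B, C, D, E}: {C, E}⁺ ∩ {A, B, C, D, E} = {B, C, E}, not the whole set, so C, E --> B violates BCNF; decompose into {B, C, E} and {A, C, D, E}.
Within {B, C, E}: {C}⁺ ∩ {B, C, E} = {B, C}, not the whole set, so C --> B violates BCNF; decompose into {B, C} and {C, E}.
{B, C} is in BCNF.
{C, E} is in BCNF.
{A, C, D, E} is in BCNF.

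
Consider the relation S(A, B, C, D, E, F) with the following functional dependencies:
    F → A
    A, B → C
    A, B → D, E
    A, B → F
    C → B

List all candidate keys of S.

{A, B}, {A, C}, {B, F}, {C, F}

{A, B} is a candidate key since {A, B}⁺ = {A, B, C, D, E, F} covers every attribute.
{A, C} is a candidate key since {A, C}⁺ = {A, B, C, D, E, F} covers every attribute.
{B, F} is a candidate key since {B, F}⁺ = {A, B, C, D, E, F} covers every attribute.
{C, F} is a candidate key since {C, F}⁺ = {A, B, C, D, E, F} covers every attribute.
These are minimal and exhaustive — every other superkey contains one of them.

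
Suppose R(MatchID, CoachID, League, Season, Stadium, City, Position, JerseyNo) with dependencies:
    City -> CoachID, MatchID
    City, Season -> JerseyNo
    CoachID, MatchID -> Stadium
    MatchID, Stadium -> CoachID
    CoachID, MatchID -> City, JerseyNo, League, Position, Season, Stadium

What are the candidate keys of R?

{City}, {CoachID, MatchID}, {MatchID, Stadium}

Closure of {City} is {City, CoachID, JerseyNo, League, MatchID, Position, Season, Stadium}, the whole schema; {City} is a candidate key.
Closure of {CoachID, MatchID} is {City, CoachID, JerseyNo, League, MatchID, Position, Season, Stadium}, the whole schema; {CoachID, MatchID} is a candidate key.
Closure of {MatchID, Stadium} is {City, CoachID, JerseyNo, League, MatchID, Position, Season, Stadium}, the whole schema; {MatchID, Stadium} is a candidate key.
No proper subset of any of these is a key, and no other minimal superkey exists.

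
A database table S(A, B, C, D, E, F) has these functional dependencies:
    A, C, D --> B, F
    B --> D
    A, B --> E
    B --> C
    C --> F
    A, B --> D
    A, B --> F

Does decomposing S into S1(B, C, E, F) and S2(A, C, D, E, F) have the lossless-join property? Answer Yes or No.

Common attributes: {C, E, F}; their closure is {C, E, F}.
The closure covers neither S1 nor S2 entirely; the join is not lossless.

No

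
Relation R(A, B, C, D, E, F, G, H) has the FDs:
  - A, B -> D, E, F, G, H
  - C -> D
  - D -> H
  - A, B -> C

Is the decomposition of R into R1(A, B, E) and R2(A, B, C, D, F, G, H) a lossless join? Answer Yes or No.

R1 ∩ R2 = {A, B}; its closure under F is {A, B, C, D, E, F, G, H}.
This includes all of R1, so the common attributes are a superkey of R1 — the join is lossless.

Yes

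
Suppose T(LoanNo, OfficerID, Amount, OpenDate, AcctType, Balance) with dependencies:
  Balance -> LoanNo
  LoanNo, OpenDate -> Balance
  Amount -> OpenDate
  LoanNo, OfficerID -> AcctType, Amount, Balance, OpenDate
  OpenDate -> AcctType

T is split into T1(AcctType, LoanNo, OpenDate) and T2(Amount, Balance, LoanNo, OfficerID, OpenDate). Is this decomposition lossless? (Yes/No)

Yes

T1 ∩ T2 = {LoanNo, OpenDate}; its closure under F is {AcctType, Balance, LoanNo, OpenDate}.
T1 is contained in that closure, so T1 ∩ T2 -> T1 holds and the join is lossless.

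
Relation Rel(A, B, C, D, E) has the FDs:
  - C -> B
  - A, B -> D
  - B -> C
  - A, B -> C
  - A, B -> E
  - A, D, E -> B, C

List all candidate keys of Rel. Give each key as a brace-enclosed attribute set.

{A, B}, {A, C}, {A, D, E}

Attributes never on any right-hand side: {A} — every candidate key must contain it.
Closure of {A, B} is {A, B, C, D, E}, the whole schema; {A, B} is a candidate key.
Closure of {A, C} is {A, B, C, D, E}, the whole schema; {A, C} is a candidate key.
Closure of {A, D, E} is {A, B, C, D, E}, the whole schema; {A, D, E} is a candidate key.
These are minimal and exhaustive — every other superkey contains one of them.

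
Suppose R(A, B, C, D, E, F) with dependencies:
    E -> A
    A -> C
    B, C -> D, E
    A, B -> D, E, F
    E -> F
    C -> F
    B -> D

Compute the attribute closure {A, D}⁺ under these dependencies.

{A, C, D, F}

Start with {A, D}.
A -> C applies; add {C} → now {A, C, D}.
C -> F applies; add {F} → now {A, C, D, F}.
No further FD applies.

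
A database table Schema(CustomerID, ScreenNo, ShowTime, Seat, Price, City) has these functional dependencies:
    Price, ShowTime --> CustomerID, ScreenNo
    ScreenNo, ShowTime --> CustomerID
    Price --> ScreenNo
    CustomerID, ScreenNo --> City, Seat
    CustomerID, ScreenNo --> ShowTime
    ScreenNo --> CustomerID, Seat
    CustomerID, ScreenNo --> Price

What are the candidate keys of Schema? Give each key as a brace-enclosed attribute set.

Closure of {Price} is {City, CustomerID, Price, ScreenNo, Seat, ShowTime}, the whole schema; {Price} is a candidate key.
Closure of {ScreenNo} is {City, CustomerID, Price, ScreenNo, Seat, ShowTime}, the whole schema; {ScreenNo} is a candidate key.
Any other superkey properly contains one of these, so there are no further candidate keys.

{Price}, {ScreenNo}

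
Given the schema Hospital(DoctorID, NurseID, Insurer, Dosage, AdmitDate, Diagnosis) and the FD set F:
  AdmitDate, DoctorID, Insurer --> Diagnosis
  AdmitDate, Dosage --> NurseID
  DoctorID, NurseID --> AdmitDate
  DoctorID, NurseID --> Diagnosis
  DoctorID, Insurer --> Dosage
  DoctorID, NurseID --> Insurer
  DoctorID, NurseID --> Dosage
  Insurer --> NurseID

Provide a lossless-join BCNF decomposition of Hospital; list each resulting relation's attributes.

{AdmitDate, Diagnosis, DoctorID, Dosage, Insurer}; {AdmitDate, Dosage, NurseID}

Candidate keys of the original relation: {AdmitDate, DoctorID, Dosage}, {DoctorID, Insurer}, {DoctorID, NurseID}.
{AdmitDate, Diagnosis, DoctorID, Dosage, Insurer, NurseID}: {AdmitDate, Dosage} determines {AdmitDate, Dosage, NurseID} here but is not a superkey — split on AdmitDate, Dosage --> NurseID, giving {AdmitDate, Dosage, NurseID} and {AdmitDate, Diagnosis, DoctorID, Dosage, Insurer}.
{AdmitDate, Dosage, NurseID} is in BCNF.
{AdmitDate, Diagnosis, DoctorID, Dosage, Insurer} is in BCNF.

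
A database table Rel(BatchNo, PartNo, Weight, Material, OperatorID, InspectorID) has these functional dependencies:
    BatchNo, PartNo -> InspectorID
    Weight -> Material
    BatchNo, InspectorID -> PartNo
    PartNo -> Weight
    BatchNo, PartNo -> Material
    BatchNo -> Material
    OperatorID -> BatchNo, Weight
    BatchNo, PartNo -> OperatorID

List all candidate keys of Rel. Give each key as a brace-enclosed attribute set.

Closure of {BatchNo, InspectorID} is {BatchNo, InspectorID, Material, OperatorID, PartNo, Weight}, the whole schema; {BatchNo, InspectorID} is a candidate key.
Closure of {BatchNo, PartNo} is {BatchNo, InspectorID, Material, OperatorID, PartNo, Weight}, the whole schema; {BatchNo, PartNo} is a candidate key.
Closure of {InspectorID, OperatorID} is {BatchNo, InspectorID, Material, OperatorID, PartNo, Weight}, the whole schema; {InspectorID, OperatorID} is a candidate key.
Closure of {OperatorID, PartNo} is {BatchNo, InspectorID, Material, OperatorID, PartNo, Weight}, the whole schema; {OperatorID, PartNo} is a candidate key.
No proper subset of any of these is a key, and no other minimal superkey exists.

{BatchNo, InspectorID}, {BatchNo, PartNo}, {InspectorID, OperatorID}, {OperatorID, PartNo}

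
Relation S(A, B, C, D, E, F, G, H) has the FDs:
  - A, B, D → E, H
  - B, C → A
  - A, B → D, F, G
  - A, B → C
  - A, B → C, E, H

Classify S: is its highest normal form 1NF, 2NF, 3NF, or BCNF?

Candidate keys: {A, B}, {B, C}. Prime attributes: {A, B, C}.
Each dependency's left side is a superkey — BCNF holds.

BCNF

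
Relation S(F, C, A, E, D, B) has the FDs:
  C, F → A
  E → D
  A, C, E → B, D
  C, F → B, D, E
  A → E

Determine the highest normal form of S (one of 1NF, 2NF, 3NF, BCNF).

Candidate key: {C, F}. Prime attributes: {C, F}.
E → D: {E}⁺ = {D, E}, which is not all of the attributes, so the left side is not a superkey — BCNF is violated.
Because {D} is non-prime and the left side of E → D is not a superkey, the relation is not in 3NF.
No proper subset of a key has a non-prime attribute in its closure, so there is no partial dependency; 2NF holds.

2NF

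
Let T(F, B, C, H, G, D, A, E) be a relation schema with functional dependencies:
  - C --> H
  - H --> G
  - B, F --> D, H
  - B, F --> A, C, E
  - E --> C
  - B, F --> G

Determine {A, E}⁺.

{A, C, E, G, H}

Start with {A, E}.
E --> C applies; add {C} → now {A, C, E}.
C --> H applies; add {H} → now {A, C, E, H}.
H --> G applies; add {G} → now {A, C, E, G, H}.
No further FD applies.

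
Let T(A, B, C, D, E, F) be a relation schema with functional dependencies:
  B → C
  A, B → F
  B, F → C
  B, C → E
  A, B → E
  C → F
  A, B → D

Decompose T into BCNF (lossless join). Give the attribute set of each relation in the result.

Candidate key of the original relation: {A, B}.
{A, B, C, D, E, F}: {B} determines {B, C, E, F} here but is not a superkey — split on B → C, E, F, giving {B, C, E, F} and {A, B, D}.
{B, C, E, F}: {C} determines {C, F} here but is not a superkey — split on C → F, giving {C, F} and {B, C, E}.
{C, F} has no BCNF violation.
{B, C, E} has no BCNF violation.
{A, B, D} has no BCNF violation.

{A, B, D}; {B, C, E}; {C, F}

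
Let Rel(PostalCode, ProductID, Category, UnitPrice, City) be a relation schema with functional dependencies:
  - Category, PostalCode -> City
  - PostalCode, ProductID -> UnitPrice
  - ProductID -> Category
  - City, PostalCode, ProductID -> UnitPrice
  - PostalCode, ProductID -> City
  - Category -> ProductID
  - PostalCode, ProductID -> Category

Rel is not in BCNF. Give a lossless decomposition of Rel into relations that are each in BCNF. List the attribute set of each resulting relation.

{Category, ProductID}; {City, PostalCode, ProductID, UnitPrice}

Candidate keys of the original relation: {Category, PostalCode}, {PostalCode, ProductID}.
{Category, City, PostalCode, ProductID, UnitPrice}: {ProductID} determines {Category, ProductID} here but is not a superkey — split on ProductID -> Category, giving {Category, ProductID} and {City, PostalCode, ProductID, UnitPrice}.
{Category, ProductID}: every determinant is a superkey — BCNF.
{City, PostalCode, ProductID, UnitPrice}: every determinant is a superkey — BCNF.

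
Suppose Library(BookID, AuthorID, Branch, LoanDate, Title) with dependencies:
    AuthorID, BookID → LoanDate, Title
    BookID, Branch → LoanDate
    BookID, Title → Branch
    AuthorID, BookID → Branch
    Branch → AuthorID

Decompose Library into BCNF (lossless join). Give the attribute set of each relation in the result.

Candidate keys of the original relation: {AuthorID, BookID}, {BookID, Branch}, {BookID, Title}.
{AuthorID, BookID, Branch, LoanDate, Title}: {Branch} determines {AuthorID, Branch} here but is not a superkey — split on Branch → AuthorID, giving {AuthorID, Branch} and {BookID, Branch, LoanDate, Title}.
{AuthorID, Branch} is in BCNF.
{BookID, Branch, LoanDate, Title} is in BCNF.

{AuthorID, Branch}; {BookID, Branch, LoanDate, Title}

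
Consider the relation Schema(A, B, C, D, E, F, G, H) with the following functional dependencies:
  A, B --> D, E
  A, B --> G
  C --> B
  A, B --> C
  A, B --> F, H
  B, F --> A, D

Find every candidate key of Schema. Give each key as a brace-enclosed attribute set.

{A, B}, {A, C}, {B, F}, {C, F}

{A, B}⁺ = {A, B, C, D, E, F, G, H} — all of the relation — so {A, B} is a candidate key.
{A, C}⁺ = {A, B, C, D, E, F, G, H} — all of the relation — so {A, C} is a candidate key.
{B, F}⁺ = {A, B, C, D, E, F, G, H} — all of the relation — so {B, F} is a candidate key.
{C, F}⁺ = {A, B, C, D, E, F, G, H} — all of the relation — so {C, F} is a candidate key.
No proper subset of any of these is a key, and no other minimal superkey exists.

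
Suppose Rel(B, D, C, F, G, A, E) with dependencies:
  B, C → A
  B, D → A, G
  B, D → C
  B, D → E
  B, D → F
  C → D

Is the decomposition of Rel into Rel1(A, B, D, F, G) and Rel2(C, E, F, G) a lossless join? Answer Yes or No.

Common attributes: {F, G}; their closure is {F, G}.
Rel1 ⊄ {F, G} and Rel2 ⊄ {F, G}, so the split is lossy.

No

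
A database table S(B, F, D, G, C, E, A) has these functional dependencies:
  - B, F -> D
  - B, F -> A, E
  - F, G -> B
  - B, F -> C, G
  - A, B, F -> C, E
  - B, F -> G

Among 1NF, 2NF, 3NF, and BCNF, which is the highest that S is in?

BCNF

Candidate keys: {B, F}, {F, G}. Prime attributes: {B, F, G}.
Each dependency's left side is a superkey — BCNF holds.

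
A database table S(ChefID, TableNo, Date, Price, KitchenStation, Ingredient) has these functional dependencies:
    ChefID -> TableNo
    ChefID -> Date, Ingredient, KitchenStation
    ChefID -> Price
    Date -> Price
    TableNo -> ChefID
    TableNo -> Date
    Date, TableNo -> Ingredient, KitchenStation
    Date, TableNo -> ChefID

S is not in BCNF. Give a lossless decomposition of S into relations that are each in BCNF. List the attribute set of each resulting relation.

{ChefID, Date, Ingredient, KitchenStation, TableNo}; {Date, Price}

Candidate keys of the original relation: {ChefID}, {TableNo}.
In {ChefID, Date, Ingredient, KitchenStation, Price, TableNo}, {Date} is not a superkey ({Date}⁺ restricted to this set is {Date, Price}), so split on Date -> Price into {Date, Price} and {ChefID, Date, Ingredient, KitchenStation, TableNo}.
{Date, Price}: every determinant is a superkey — BCNF.
{ChefID, Date, Ingredient, KitchenStation, TableNo}: every determinant is a superkey — BCNF.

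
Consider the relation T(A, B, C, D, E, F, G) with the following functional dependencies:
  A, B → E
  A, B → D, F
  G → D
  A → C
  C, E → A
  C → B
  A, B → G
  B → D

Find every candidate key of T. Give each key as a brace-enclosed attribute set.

{A}, {C, E}

Closure of {A} is {A, B, C, D, E, F, G}, the whole schema; {A} is a candidate key.
Closure of {C, E} is {A, B, C, D, E, F, G}, the whole schema; {C, E} is a candidate key.
Any other superkey properly contains one of these, so there are no further candidate keys.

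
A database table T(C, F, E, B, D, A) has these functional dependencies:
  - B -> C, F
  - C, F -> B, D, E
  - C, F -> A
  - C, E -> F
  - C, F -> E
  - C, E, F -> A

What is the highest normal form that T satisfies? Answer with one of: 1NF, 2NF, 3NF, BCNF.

BCNF

Candidate keys: {B}, {C, E}, {C, F}. Prime attributes: {B, C, E, F}.
Every FD has a superkey on the left, so the relation is in BCNF.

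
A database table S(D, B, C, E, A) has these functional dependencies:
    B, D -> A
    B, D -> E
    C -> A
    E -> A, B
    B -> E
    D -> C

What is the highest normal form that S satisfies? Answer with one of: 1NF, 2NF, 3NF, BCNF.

Candidate keys: {B, D}, {D, E}. Prime attributes: {B, D, E}.
For C -> A we have {C}⁺ = {A, C}; {C} is not a superkey, so BCNF fails.
C -> A has non-prime {A} on the right and a non-superkey on the left, so 3NF fails.
Since {B} ⊂ {B, D} and {B}⁺ ⊇ {A} with {A} non-prime, there is a partial dependency; 2NF fails.

1NF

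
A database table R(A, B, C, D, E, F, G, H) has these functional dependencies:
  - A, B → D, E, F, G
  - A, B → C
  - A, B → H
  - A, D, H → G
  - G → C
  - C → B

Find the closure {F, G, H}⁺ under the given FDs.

{B, C, F, G, H}

Start with {F, G, H}.
G → C applies; add {C} → now {C, F, G, H}.
C → B applies; add {B} → now {B, C, F, G, H}.
No further FD applies.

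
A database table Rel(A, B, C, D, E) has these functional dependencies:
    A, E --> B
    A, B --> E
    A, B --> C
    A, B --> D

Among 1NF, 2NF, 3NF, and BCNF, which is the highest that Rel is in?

BCNF

Candidate keys: {A, B}, {A, E}. Prime attributes: {A, B, E}.
The left-hand side of every FD is a superkey, so BCNF is satisfied.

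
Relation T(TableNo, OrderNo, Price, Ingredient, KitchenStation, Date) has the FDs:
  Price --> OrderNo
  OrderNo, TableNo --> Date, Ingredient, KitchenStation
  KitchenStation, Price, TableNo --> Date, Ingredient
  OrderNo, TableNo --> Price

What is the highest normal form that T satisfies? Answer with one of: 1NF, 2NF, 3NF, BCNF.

3NF

Candidate keys: {OrderNo, TableNo}, {Price, TableNo}. Prime attributes: {OrderNo, Price, TableNo}.
Price --> OrderNo breaks BCNF: {Price}⁺ = {OrderNo, Price}, so {Price} is not a superkey.
But every attribute on its right side ({OrderNo}) is prime, and the same holds for every other non-superkey FD, so 3NF still holds.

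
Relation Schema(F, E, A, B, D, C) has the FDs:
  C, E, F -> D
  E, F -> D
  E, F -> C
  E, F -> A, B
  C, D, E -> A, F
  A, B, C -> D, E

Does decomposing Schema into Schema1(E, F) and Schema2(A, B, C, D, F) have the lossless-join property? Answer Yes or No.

No

Schema1 ∩ Schema2 = {F}; its closure under F is {F}.
The closure covers neither Schema1 nor Schema2 entirely; the join is not lossless.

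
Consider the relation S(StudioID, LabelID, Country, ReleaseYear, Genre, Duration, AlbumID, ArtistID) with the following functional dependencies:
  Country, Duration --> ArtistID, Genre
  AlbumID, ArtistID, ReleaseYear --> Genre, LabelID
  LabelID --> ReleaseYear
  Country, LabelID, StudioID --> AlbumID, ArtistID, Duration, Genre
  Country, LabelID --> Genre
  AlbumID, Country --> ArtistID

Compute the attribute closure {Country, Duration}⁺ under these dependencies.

Start with {Country, Duration}.
Country, Duration --> ArtistID, Genre applies; add {ArtistID, Genre} → now {ArtistID, Country, Duration, Genre}.
No further FD applies.

{ArtistID, Country, Duration, Genre}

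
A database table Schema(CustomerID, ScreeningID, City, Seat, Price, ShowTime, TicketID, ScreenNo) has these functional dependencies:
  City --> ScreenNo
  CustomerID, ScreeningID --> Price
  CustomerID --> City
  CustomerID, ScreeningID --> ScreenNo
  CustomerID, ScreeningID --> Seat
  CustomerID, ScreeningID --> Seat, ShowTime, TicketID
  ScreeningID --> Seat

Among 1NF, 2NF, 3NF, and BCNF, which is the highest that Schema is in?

Candidate key: {CustomerID, ScreeningID}. Prime attributes: {CustomerID, ScreeningID}.
For City --> ScreenNo we have {City}⁺ = {City, ScreenNo}; {City} is not a superkey, so BCNF fails.
City --> ScreenNo has non-prime {ScreenNo} on the right and a non-superkey on the left, so 3NF fails.
The proper key subset {CustomerID} of {CustomerID, ScreeningID} determines non-prime {City, ScreenNo}, so the relation is not even in 2NF.

1NF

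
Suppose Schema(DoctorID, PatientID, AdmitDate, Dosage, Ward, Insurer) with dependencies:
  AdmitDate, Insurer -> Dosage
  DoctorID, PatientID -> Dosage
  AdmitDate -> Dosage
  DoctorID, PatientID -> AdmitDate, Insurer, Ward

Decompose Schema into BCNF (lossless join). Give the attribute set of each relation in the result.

{AdmitDate, DoctorID, Insurer, PatientID, Ward}; {AdmitDate, Dosage}

Candidate key of the original relation: {DoctorID, PatientID}.
{AdmitDate, DoctorID, Dosage, Insurer, PatientID, Ward}: {AdmitDate, Insurer} determines {AdmitDate, Dosage, Insurer} here but is not a superkey — split on AdmitDate, Insurer -> Dosage, giving {AdmitDate, Dosage, Insurer} and {AdmitDate, DoctorID, Insurer, PatientID, Ward}.
{AdmitDate, Dosage, Insurer}: {AdmitDate} determines {AdmitDate, Dosage} here but is not a superkey — split on AdmitDate -> Dosage, giving {AdmitDate, Dosage} and {AdmitDate, Insurer}.
{AdmitDate, Dosage}: every determinant is a superkey — BCNF.
{AdmitDate, Insurer}: every determinant is a superkey — BCNF.
{AdmitDate, DoctorID, Insurer, PatientID, Ward}: every determinant is a superkey — BCNF.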